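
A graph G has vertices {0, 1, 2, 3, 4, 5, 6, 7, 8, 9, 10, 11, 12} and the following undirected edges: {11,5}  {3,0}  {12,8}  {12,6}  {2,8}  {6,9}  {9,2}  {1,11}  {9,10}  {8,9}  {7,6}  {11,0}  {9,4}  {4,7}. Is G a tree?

No

The graph has 13 vertices and 14 edges.
It is not connected, so it is not a tree.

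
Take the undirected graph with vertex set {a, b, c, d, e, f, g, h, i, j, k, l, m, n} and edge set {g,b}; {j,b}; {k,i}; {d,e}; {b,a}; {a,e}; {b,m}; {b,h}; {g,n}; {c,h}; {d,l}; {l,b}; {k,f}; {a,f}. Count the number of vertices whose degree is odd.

6

Degrees: a:3, b:6, c:1, d:2, e:2, f:2, g:2, h:2, i:1, j:1, k:2, l:2, m:1, n:1
Odd-degree vertices: a, c, i, j, m, n.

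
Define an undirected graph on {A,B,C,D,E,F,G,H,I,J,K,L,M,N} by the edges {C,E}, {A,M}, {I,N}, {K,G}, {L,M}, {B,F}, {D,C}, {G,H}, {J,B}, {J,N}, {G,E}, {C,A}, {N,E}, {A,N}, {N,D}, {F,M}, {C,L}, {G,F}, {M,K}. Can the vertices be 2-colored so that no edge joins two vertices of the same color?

Yes

Partition the vertices as {B, C, G, M, N} vs {A, D, E, F, H, I, J, K, L}. Each listed edge has one endpoint in each part, so the graph is bipartite.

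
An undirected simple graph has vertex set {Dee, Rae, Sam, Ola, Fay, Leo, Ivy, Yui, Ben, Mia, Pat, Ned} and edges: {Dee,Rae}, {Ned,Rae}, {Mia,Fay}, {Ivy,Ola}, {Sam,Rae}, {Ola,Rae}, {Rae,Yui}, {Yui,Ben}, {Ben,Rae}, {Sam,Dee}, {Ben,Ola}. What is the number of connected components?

4

Component: {Leo}
Component: {Pat}
Component: {Fay, Mia}
Component: {Dee, Rae, Sam, Ola, Ivy, Yui, Ben, Ned}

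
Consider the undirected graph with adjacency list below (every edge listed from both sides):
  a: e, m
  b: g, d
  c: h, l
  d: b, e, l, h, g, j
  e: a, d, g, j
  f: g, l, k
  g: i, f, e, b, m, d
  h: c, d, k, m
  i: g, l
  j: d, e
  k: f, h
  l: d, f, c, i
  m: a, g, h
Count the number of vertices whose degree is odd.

Degrees: a:2, b:2, c:2, d:6, e:4, f:3, g:6, h:4, i:2, j:2, k:2, l:4, m:3
Odd-degree vertices: f, m.

2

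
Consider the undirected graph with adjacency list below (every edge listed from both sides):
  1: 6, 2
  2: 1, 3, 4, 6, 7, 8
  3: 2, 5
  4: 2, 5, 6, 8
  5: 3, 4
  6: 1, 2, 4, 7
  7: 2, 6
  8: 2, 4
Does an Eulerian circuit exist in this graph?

Yes

Degrees: 1:2, 2:6, 3:2, 4:4, 5:2, 6:4, 7:2, 8:2
Every vertex has even degree and the edges form a single connected piece, so an Eulerian circuit exists.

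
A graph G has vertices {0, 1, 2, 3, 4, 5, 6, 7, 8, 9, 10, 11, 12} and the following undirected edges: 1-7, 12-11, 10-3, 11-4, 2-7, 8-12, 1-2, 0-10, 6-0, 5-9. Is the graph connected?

No

Component: {5, 9}
Component: {1, 2, 7}
Component: {0, 3, 6, 10}
Component: {4, 8, 11, 12}
There are 4 separate components, so the graph is not connected.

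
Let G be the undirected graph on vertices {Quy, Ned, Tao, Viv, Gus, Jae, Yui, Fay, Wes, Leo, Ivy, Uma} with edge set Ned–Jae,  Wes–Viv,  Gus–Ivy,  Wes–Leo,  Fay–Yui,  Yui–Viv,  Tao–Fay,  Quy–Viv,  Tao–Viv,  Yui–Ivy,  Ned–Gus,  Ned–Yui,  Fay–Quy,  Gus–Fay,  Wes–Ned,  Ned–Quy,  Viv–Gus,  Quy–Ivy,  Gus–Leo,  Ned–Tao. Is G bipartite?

Color {Ned, Viv, Fay, Leo, Ivy, Uma} black and {Quy, Tao, Gus, Jae, Yui, Wes} white. No edge joins two same-colored vertices, so the graph is bipartite.

Yes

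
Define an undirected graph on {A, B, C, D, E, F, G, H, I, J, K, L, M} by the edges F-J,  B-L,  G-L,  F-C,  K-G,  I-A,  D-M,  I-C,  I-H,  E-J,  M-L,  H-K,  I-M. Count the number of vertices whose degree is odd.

6

Degrees: A:1, B:1, C:2, D:1, E:1, F:2, G:2, H:2, I:4, J:2, K:2, L:3, M:3
Odd-degree vertices: A, B, D, E, L, M.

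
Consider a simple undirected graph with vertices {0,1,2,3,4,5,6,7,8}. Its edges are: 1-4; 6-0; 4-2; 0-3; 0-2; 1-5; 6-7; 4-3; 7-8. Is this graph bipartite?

Yes

Color {1, 2, 3, 6, 8} black and {0, 4, 5, 7} white. No edge joins two same-colored vertices, so the graph is bipartite.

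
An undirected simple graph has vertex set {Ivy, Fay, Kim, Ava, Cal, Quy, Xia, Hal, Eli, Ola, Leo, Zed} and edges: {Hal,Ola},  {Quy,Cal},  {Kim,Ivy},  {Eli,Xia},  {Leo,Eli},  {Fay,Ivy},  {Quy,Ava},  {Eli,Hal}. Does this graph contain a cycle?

The graph has 12 vertices, 8 edges, and 4 connected components.
Since 8 = 12 - 4, the graph is a forest and contains no cycle.

No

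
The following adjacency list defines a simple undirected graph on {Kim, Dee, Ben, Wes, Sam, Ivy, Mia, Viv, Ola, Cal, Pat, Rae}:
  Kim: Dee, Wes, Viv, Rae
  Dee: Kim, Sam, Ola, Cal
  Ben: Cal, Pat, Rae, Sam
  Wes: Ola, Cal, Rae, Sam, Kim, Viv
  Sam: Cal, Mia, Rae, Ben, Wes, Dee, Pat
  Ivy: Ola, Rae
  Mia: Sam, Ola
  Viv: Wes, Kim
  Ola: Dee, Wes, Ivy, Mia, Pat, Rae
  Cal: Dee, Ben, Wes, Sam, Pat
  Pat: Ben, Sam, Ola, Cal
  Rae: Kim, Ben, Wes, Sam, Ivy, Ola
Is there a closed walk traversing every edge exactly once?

No

Degrees: Kim:4, Dee:4, Ben:4, Wes:6, Sam:7, Ivy:2, Mia:2, Viv:2, Ola:6, Cal:5, Pat:4, Rae:6
Vertices with odd degree: Sam, Cal. An Eulerian circuit requires all degrees even.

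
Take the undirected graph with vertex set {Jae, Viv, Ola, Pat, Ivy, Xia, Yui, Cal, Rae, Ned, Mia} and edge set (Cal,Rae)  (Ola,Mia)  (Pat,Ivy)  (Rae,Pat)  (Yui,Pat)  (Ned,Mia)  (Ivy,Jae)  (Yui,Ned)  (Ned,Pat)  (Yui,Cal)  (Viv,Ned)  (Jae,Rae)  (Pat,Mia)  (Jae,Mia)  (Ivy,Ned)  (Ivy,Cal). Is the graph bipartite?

No

Pat-Ned-Mia-Pat is an odd cycle (length 3), and a bipartite graph can contain only even cycles.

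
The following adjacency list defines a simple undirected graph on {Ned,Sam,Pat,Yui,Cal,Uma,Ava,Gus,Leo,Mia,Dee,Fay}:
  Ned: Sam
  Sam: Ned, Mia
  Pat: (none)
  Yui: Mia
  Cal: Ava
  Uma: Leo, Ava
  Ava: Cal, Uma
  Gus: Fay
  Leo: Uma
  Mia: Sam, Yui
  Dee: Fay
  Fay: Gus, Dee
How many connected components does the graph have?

4

Component: {Pat}
Component: {Gus, Dee, Fay}
Component: {Ned, Sam, Yui, Mia}
Component: {Cal, Uma, Ava, Leo}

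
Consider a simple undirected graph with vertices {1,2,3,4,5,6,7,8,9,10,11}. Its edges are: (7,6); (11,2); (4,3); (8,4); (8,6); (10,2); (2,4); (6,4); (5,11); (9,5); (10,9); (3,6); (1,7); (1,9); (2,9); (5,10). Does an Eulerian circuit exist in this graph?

Degrees: 1:2, 2:4, 3:2, 4:4, 5:3, 6:4, 7:2, 8:2, 9:4, 10:3, 11:2
5, 10 have odd degree; an Eulerian circuit needs every degree to be even, so none exists.

No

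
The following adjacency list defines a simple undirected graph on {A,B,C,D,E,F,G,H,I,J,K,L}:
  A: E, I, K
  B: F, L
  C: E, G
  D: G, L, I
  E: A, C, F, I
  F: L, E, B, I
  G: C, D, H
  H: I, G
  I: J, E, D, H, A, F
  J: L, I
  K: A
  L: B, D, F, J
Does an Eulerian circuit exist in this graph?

Degrees: A:3, B:2, C:2, D:3, E:4, F:4, G:3, H:2, I:6, J:2, K:1, L:4
Vertices with odd degree: A, D, G, K. An Eulerian circuit requires all degrees even.

No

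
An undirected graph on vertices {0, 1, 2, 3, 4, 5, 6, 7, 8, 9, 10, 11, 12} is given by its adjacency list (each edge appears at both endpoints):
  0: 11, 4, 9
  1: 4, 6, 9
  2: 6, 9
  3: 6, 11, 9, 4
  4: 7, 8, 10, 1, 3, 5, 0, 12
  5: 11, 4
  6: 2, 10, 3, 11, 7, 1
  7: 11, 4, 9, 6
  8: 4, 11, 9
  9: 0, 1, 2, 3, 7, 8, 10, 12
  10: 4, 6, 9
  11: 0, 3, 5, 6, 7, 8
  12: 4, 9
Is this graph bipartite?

No

The cycle 3-6-11-3 has length 3, which is odd, so the graph is not bipartite.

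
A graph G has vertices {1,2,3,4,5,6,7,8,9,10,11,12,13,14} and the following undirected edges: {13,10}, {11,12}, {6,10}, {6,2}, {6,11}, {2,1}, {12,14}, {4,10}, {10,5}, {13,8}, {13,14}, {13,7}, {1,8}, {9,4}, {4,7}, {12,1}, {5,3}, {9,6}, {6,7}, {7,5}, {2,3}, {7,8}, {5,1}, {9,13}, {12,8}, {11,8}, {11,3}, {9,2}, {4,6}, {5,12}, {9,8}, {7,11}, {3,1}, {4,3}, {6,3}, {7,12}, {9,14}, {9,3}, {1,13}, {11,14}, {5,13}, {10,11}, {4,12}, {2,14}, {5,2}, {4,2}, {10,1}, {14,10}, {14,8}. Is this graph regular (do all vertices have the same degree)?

Yes

Degrees: 1:7, 2:7, 3:7, 4:7, 5:7, 6:7, 7:7, 8:7, 9:7, 10:7, 11:7, 12:7, 13:7, 14:7
All degrees equal 7; the graph is regular.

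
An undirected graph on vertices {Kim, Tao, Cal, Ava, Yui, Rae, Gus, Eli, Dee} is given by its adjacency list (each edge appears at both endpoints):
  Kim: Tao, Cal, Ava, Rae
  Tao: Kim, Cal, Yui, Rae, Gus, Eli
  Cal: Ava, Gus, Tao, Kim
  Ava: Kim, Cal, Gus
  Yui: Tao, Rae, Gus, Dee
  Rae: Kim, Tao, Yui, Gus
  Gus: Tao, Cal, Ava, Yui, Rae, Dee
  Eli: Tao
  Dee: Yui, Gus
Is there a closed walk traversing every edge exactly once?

No

Degrees: Kim:4, Tao:6, Cal:4, Ava:3, Yui:4, Rae:4, Gus:6, Eli:1, Dee:2
Ava, Eli have odd degree; an Eulerian circuit needs every degree to be even, so none exists.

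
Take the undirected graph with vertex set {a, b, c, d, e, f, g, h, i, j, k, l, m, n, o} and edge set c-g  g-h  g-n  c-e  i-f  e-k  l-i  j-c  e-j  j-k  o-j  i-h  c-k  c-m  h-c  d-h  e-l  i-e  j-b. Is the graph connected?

Component: {a}
Component: {b, c, d, e, f, g, h, i, j, k, l, m, n, o}
There are 2 separate components, so the graph is not connected.

No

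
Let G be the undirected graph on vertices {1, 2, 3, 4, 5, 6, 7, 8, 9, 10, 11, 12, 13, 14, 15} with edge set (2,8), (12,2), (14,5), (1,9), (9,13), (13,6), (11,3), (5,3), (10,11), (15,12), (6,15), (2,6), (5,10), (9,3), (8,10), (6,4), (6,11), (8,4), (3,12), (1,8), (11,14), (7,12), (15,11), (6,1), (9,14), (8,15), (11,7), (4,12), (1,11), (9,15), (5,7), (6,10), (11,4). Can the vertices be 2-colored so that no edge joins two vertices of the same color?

No

11-6-15-11 is an odd cycle (length 3), and a bipartite graph can contain only even cycles.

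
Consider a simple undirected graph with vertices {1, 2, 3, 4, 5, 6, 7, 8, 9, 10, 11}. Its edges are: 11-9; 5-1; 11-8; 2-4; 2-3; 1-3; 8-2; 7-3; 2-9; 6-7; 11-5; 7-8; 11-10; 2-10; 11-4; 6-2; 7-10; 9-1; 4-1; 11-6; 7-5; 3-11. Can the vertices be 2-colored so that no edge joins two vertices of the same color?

Yes

A valid 2-coloring puts {3, 4, 5, 6, 8, 9, 10} on one side and {1, 2, 7, 11} on the other; every edge crosses between the two sides.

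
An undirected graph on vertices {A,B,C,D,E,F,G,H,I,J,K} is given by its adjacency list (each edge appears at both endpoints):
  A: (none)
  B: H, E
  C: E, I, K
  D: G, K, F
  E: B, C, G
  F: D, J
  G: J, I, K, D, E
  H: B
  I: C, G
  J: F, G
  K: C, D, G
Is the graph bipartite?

The cycle G-D-K-G has length 3, which is odd, so the graph is not bipartite.

No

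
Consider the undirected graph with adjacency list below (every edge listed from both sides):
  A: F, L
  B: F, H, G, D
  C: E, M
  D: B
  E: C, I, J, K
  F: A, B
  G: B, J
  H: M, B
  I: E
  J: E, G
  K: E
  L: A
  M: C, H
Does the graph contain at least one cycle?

|V| = 13, |E| = 13, number of components = 1.
Since 13 > 13 - 1, a cycle must exist; for instance B-G-J-E-C-M-H-B.

Yes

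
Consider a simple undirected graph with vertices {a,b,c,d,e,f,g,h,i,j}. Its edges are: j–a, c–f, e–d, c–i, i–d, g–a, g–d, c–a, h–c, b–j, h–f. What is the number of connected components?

1

Component: {a, b, c, d, e, f, g, h, i, j}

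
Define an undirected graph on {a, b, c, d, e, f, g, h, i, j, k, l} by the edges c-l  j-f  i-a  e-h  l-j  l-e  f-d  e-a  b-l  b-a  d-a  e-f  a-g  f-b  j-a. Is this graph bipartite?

A valid 2-coloring puts {b, c, d, e, g, i, j, k} on one side and {a, f, h, l} on the other; every edge crosses between the two sides.

Yes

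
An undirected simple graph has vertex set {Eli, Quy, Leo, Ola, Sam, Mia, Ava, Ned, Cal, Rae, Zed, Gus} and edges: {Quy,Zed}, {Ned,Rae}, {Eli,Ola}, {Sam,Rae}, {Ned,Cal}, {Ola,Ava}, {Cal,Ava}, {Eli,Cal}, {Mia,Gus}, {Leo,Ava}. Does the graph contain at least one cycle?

The graph has 12 vertices, 10 edges, and 3 connected components.
One cycle is Eli-Ola-Ava-Cal-Eli.

Yes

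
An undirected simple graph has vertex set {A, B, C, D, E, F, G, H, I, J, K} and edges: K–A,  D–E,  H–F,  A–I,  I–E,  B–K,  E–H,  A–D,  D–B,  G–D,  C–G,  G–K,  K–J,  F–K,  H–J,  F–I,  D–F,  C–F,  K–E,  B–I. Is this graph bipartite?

Color {C, D, H, I, K} black and {A, B, E, F, G, J} white. No edge joins two same-colored vertices, so the graph is bipartite.

Yes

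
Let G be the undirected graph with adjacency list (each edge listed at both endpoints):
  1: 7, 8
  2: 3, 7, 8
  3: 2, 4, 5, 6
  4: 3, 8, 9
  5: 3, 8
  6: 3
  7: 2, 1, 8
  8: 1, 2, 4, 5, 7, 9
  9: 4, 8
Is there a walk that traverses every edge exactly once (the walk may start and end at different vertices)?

Degrees: 1:2, 2:3, 3:4, 4:3, 5:2, 6:1, 7:3, 8:6, 9:2
Odd-degree vertices: 2, 4, 6, 7 (4 total).
With 4 odd-degree vertices (more than two), no single trail can use every edge.

No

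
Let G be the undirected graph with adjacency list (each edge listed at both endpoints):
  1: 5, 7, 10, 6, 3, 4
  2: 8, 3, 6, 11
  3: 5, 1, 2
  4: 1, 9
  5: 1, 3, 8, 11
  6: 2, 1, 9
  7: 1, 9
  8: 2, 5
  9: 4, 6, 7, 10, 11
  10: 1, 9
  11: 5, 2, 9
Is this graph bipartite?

The cycle 5-3-1-5 has length 3, which is odd, so the graph is not bipartite.

No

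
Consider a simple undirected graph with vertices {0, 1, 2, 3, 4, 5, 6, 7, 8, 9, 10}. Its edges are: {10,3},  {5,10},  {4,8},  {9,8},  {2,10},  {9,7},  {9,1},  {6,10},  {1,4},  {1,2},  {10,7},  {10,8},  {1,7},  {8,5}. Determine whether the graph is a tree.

No

|V| = 11, |E| = 14.
It splits into 2 components, so it cannot be a tree.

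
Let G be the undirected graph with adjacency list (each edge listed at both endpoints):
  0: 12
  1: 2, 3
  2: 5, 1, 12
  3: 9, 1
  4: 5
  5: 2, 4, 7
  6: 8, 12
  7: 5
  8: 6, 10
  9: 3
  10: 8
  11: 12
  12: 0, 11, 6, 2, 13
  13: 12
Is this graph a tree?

Yes

|V| = 14, |E| = 13.
It is connected with exactly 13 edges, hence acyclic — it is a tree.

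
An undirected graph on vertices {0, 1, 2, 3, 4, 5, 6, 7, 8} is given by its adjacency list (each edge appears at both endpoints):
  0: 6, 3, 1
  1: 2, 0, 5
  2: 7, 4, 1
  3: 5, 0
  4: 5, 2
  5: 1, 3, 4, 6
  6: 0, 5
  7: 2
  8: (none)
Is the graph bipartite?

Yes

Partition the vertices as {1, 3, 4, 6, 7, 8} vs {0, 2, 5}. Each listed edge has one endpoint in each part, so the graph is bipartite.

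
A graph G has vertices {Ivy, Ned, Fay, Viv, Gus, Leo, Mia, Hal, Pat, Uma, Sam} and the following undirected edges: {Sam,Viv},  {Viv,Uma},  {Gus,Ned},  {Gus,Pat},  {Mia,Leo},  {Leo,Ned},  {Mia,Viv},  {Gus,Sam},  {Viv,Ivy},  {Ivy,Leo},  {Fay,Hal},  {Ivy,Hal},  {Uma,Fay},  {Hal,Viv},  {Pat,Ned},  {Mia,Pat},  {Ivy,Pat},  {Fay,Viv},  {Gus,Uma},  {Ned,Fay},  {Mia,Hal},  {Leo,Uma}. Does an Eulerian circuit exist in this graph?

Yes

Degrees: Ivy:4, Ned:4, Fay:4, Viv:6, Gus:4, Leo:4, Mia:4, Hal:4, Pat:4, Uma:4, Sam:2
All degrees are even and the non-isolated vertices are connected — an Eulerian circuit exists.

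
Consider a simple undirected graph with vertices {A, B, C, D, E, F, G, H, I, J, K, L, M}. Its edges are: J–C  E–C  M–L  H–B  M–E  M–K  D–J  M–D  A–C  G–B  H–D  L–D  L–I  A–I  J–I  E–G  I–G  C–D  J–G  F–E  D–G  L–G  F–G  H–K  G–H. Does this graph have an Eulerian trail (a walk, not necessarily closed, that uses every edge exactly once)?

Yes

Degrees: A:2, B:2, C:4, D:6, E:4, F:2, G:8, H:4, I:4, J:4, K:2, L:4, M:4
Odd-degree vertices: none (0 total).
The non-isolated vertices are connected and exactly 0 have odd degree, so an Eulerian trail exists.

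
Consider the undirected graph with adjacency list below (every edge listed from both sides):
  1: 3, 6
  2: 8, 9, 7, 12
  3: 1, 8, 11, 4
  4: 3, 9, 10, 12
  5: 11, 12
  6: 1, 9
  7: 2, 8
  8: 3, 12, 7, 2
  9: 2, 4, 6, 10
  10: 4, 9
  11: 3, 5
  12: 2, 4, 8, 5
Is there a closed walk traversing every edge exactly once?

Yes

Degrees: 1:2, 2:4, 3:4, 4:4, 5:2, 6:2, 7:2, 8:4, 9:4, 10:2, 11:2, 12:4
All degrees are even and the non-isolated vertices are connected — an Eulerian circuit exists.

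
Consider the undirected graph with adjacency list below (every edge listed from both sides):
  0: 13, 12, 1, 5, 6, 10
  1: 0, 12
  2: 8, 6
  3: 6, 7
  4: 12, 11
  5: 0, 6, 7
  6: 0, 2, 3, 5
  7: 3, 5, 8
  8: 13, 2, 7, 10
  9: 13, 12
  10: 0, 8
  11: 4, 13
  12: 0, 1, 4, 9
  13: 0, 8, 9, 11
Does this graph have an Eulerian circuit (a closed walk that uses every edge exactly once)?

No

Degrees: 0:6, 1:2, 2:2, 3:2, 4:2, 5:3, 6:4, 7:3, 8:4, 9:2, 10:2, 11:2, 12:4, 13:4
5, 7 have odd degree; an Eulerian circuit needs every degree to be even, so none exists.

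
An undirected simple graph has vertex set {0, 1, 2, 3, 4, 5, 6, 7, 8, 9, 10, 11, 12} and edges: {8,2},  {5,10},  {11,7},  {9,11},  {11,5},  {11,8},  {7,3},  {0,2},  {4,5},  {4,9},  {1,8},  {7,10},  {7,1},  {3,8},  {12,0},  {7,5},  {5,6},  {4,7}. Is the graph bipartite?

No

The cycle 5-7-11-5 has length 3, which is odd, so the graph is not bipartite.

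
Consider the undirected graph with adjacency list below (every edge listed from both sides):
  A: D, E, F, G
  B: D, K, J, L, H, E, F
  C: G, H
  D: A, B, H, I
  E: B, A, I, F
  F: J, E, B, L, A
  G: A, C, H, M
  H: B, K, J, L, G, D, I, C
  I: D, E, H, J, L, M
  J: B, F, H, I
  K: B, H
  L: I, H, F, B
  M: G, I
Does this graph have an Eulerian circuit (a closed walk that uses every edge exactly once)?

Degrees: A:4, B:7, C:2, D:4, E:4, F:5, G:4, H:8, I:6, J:4, K:2, L:4, M:2
Vertices with odd degree: B, F. An Eulerian circuit requires all degrees even.

No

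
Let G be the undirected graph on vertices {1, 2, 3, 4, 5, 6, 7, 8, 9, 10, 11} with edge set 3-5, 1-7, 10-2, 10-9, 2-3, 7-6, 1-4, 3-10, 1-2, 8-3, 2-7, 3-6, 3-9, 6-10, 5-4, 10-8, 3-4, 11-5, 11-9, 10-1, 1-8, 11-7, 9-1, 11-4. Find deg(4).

Neighbors of 4: 1, 3, 5, 11.

4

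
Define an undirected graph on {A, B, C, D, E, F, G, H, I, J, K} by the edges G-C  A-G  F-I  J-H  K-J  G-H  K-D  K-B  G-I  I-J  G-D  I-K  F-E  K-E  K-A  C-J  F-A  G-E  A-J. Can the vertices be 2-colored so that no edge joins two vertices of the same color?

No

I-J-K-I is an odd cycle (length 3), and a bipartite graph can contain only even cycles.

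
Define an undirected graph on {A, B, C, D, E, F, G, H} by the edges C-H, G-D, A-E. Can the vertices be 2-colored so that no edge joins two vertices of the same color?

Yes

Partition the vertices as {B, E, F, G, H} vs {A, C, D}. Each listed edge has one endpoint in each part, so the graph is bipartite.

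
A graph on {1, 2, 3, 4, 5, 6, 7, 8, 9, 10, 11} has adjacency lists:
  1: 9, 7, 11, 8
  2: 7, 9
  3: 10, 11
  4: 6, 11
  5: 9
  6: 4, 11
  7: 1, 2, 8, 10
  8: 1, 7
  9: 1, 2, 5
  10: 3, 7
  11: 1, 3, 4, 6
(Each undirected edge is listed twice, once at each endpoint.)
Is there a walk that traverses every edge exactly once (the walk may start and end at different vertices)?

Yes

Degrees: 1:4, 2:2, 3:2, 4:2, 5:1, 6:2, 7:4, 8:2, 9:3, 10:2, 11:4
Odd-degree vertices: 5, 9 (2 total).
With 2 odd-degree vertices and all edges in one connected piece, an Eulerian trail exists (from 5 to 9).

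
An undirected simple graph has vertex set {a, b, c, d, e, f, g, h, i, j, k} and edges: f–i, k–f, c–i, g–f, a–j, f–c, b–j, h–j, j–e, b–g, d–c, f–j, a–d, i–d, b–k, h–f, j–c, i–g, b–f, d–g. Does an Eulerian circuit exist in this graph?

No

Degrees: a:2, b:4, c:4, d:4, e:1, f:7, g:4, h:2, i:4, j:6, k:2
e, f have odd degree; an Eulerian circuit needs every degree to be even, so none exists.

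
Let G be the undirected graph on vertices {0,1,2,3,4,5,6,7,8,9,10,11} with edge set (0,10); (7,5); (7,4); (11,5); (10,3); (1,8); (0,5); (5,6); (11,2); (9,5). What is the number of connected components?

2

Component: {1, 8}
Component: {0, 2, 3, 4, 5, 6, 7, 9, 10, 11}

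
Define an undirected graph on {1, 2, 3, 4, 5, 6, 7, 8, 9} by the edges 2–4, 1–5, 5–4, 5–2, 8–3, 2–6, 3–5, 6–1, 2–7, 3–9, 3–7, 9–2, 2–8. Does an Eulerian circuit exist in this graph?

Yes

Degrees: 1:2, 2:6, 3:4, 4:2, 5:4, 6:2, 7:2, 8:2, 9:2
Every vertex has even degree and the edges form a single connected piece, so an Eulerian circuit exists.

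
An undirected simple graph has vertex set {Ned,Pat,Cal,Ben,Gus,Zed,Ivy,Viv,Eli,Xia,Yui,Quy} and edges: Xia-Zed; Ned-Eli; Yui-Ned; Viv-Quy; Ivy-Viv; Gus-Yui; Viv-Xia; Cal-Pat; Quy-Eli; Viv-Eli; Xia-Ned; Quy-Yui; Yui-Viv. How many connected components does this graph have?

Component: {Ben}
Component: {Pat, Cal}
Component: {Ned, Gus, Zed, Ivy, Viv, Eli, Xia, Yui, Quy}

3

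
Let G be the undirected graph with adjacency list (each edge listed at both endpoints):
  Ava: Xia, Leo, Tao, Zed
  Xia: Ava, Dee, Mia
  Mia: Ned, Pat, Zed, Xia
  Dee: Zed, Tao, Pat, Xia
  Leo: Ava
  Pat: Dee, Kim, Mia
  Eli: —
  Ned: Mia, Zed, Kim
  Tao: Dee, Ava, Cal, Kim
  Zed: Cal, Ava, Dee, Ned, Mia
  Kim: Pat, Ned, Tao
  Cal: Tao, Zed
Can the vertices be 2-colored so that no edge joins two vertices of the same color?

The cycle Zed-Ned-Kim-Tao-Cal-Zed has length 5, which is odd, so the graph is not bipartite.

No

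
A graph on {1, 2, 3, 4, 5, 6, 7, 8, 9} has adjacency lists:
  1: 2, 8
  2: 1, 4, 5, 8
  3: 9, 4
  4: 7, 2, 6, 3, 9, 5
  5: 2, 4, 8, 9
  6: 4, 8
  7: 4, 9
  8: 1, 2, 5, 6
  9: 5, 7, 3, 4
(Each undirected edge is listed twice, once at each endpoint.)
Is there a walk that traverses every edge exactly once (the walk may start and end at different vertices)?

Yes

Degrees: 1:2, 2:4, 3:2, 4:6, 5:4, 6:2, 7:2, 8:4, 9:4
Odd-degree vertices: none (0 total).
With 0 odd-degree vertices and all edges in one connected piece, an Eulerian trail exists.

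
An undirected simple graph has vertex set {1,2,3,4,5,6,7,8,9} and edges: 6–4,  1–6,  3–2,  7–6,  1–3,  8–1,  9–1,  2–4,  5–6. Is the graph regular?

Degrees: 1:4, 2:2, 3:2, 4:2, 5:1, 6:4, 7:1, 8:1, 9:1
Degrees are not all equal (e.g. deg(5)=1 but deg(1)=4); not regular.

No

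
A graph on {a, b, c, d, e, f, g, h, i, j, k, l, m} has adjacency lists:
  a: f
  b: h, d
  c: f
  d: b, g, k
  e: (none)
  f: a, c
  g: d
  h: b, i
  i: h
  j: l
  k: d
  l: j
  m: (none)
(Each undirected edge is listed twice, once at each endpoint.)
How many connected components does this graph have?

5

Component: {e}
Component: {m}
Component: {j, l}
Component: {a, c, f}
Component: {b, d, g, h, i, k}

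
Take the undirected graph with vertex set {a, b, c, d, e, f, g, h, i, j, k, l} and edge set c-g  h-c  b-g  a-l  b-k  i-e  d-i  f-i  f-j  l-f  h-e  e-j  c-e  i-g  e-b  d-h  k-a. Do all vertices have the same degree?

No

Degrees: a:2, b:3, c:3, d:2, e:5, f:3, g:3, h:3, i:4, j:2, k:2, l:2
Vertex a has degree 2 while e has degree 5, so the graph is not regular.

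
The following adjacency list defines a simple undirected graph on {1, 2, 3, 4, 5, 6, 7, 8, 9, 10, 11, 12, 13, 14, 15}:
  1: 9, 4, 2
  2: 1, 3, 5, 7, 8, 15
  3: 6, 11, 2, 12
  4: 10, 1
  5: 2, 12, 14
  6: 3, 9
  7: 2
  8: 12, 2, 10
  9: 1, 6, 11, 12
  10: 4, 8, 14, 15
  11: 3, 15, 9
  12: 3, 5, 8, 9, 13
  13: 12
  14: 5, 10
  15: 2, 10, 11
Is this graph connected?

Yes

A breadth-first search from 1 visits 1, 2, 4, 9, 8, 3, 7, 5, 15, 10, 12, 11, 6, 14, 13 — all 15 vertices — so the graph is connected.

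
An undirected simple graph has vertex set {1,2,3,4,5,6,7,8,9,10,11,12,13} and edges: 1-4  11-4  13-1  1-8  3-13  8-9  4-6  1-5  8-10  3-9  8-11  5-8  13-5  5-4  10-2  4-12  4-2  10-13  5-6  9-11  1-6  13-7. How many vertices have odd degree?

Degrees: 1:5, 2:2, 3:2, 4:6, 5:5, 6:3, 7:1, 8:5, 9:3, 10:3, 11:3, 12:1, 13:5
Odd-degree vertices: 1, 5, 6, 7, 8, 9, 10, 11, 12, 13.

10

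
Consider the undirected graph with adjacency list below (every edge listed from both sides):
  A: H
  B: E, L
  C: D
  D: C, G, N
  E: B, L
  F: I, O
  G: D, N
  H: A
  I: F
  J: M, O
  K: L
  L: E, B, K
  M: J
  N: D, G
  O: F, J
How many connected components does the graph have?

Component: {A, H}
Component: {B, E, K, L}
Component: {C, D, G, N}
Component: {F, I, J, M, O}

4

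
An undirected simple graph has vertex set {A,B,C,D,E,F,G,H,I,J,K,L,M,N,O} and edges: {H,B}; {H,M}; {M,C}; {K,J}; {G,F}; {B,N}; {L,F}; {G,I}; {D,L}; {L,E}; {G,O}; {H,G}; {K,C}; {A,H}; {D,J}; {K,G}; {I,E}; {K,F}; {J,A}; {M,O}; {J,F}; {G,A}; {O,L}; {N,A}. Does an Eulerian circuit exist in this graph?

No

Degrees: A:4, B:2, C:2, D:2, E:2, F:4, G:6, H:4, I:2, J:4, K:4, L:4, M:3, N:2, O:3
Vertices with odd degree: M, O. An Eulerian circuit requires all degrees even.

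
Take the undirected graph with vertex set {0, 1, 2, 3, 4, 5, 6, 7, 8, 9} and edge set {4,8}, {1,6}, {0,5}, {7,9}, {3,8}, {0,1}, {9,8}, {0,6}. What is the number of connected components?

Component: {2}
Component: {0, 1, 5, 6}
Component: {3, 4, 7, 8, 9}

3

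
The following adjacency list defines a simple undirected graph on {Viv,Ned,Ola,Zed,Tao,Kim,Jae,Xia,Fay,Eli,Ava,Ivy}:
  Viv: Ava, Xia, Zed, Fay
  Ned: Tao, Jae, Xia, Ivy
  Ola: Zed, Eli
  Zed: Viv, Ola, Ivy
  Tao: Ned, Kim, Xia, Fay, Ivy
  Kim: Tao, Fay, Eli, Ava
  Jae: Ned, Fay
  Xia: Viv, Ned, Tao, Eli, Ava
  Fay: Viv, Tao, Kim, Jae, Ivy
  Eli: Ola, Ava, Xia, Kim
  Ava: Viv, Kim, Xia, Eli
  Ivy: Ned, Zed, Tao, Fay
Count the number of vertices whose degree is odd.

4

Degrees: Viv:4, Ned:4, Ola:2, Zed:3, Tao:5, Kim:4, Jae:2, Xia:5, Fay:5, Eli:4, Ava:4, Ivy:4
Odd-degree vertices: Zed, Tao, Xia, Fay.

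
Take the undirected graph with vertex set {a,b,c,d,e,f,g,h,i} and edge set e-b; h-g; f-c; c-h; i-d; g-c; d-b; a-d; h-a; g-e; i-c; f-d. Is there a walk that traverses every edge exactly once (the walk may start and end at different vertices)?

Degrees: a:2, b:2, c:4, d:4, e:2, f:2, g:3, h:3, i:2
Odd-degree vertices: g, h (2 total).
The non-isolated vertices are connected and exactly 2 have odd degree, so an Eulerian trail exists (from g to h).

Yes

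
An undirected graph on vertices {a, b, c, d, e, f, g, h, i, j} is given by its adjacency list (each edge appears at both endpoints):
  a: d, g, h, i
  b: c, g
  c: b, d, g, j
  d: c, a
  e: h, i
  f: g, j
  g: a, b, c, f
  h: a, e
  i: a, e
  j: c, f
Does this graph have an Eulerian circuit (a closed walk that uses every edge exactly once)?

Yes

Degrees: a:4, b:2, c:4, d:2, e:2, f:2, g:4, h:2, i:2, j:2
Every vertex has even degree and the edges form a single connected piece, so an Eulerian circuit exists.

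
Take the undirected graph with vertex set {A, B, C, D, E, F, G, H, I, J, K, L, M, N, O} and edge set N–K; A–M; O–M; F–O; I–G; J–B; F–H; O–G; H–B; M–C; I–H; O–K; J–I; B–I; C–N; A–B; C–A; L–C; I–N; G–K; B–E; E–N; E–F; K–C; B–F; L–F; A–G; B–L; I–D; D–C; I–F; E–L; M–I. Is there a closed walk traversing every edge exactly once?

Degrees: A:4, B:7, C:6, D:2, E:4, F:6, G:4, H:3, I:8, J:2, K:4, L:4, M:4, N:4, O:4
Vertices with odd degree: B, H. An Eulerian circuit requires all degrees even.

No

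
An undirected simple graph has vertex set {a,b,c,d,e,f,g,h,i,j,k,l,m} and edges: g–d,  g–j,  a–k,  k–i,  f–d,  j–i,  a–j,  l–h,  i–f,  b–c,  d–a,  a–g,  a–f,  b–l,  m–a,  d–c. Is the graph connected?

Component: {e}
Component: {a, b, c, d, f, g, h, i, j, k, l, m}
No edge joins these 2 groups, so the graph is disconnected.

No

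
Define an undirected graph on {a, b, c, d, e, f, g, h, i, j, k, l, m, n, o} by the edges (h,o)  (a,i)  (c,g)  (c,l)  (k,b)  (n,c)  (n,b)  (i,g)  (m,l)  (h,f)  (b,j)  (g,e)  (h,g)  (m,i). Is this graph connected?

Component: {d}
Component: {a, b, c, e, f, g, h, i, j, k, l, m, n, o}
No edge joins these 2 groups, so the graph is disconnected.

No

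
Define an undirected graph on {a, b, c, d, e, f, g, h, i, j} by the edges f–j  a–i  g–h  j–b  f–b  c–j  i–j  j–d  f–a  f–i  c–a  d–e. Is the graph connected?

No

Component: {g, h}
Component: {a, b, c, d, e, f, i, j}
No edge joins these 2 groups, so the graph is disconnected.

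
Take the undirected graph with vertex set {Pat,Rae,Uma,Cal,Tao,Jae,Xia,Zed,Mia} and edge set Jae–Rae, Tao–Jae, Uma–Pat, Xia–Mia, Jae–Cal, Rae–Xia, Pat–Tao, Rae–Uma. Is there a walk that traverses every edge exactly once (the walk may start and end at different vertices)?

No

Degrees: Pat:2, Rae:3, Uma:2, Cal:1, Tao:2, Jae:3, Xia:2, Zed:0, Mia:1
Odd-degree vertices: Rae, Cal, Jae, Mia (4 total).
An Eulerian trail requires 0 or 2 odd-degree vertices; here there are 4.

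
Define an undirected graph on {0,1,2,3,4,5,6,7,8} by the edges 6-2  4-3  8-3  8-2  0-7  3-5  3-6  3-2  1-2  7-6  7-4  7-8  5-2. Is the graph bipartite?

No

2-3-8-2 is an odd cycle (length 3), and a bipartite graph can contain only even cycles.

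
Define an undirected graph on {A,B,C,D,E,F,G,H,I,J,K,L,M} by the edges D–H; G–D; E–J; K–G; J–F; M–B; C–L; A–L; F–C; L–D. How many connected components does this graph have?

3

Component: {I}
Component: {B, M}
Component: {A, C, D, E, F, G, H, J, K, L}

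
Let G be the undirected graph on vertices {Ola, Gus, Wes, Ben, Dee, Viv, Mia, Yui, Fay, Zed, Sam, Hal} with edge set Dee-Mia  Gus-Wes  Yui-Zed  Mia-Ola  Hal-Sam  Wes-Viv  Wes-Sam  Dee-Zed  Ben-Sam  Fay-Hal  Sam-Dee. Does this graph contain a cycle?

The graph has 12 vertices, 11 edges, and 1 connected component.
A forest on 12 vertices with 1 component has exactly 11 edges, which matches — so no cycle.

No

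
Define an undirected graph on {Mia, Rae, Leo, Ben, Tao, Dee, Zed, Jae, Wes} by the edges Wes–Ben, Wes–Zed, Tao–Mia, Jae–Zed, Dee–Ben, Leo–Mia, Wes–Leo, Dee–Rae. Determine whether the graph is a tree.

Yes

|V| = 9, |E| = 8.
Connected and |E| = |V| - 1, which characterizes a tree.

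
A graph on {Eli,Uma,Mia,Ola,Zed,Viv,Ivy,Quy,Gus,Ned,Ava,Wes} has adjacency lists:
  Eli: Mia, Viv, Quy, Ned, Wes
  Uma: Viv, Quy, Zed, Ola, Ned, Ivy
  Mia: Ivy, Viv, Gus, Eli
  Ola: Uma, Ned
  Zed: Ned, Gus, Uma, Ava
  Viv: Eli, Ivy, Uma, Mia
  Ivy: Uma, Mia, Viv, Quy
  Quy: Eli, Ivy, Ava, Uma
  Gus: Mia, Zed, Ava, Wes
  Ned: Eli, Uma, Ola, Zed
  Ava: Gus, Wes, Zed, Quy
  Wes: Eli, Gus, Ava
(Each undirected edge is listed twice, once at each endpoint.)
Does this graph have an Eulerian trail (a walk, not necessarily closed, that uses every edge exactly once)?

Yes

Degrees: Eli:5, Uma:6, Mia:4, Ola:2, Zed:4, Viv:4, Ivy:4, Quy:4, Gus:4, Ned:4, Ava:4, Wes:3
Odd-degree vertices: Eli, Wes (2 total).
The non-isolated vertices are connected and exactly 2 have odd degree, so an Eulerian trail exists (from Eli to Wes).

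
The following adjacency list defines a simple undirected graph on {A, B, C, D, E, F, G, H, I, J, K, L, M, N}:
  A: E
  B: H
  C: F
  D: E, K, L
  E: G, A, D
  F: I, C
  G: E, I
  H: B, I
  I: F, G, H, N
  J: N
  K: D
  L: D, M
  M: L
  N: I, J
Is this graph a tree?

The graph has 14 vertices and 13 edges.
Connected and |E| = |V| - 1, which characterizes a tree.

Yes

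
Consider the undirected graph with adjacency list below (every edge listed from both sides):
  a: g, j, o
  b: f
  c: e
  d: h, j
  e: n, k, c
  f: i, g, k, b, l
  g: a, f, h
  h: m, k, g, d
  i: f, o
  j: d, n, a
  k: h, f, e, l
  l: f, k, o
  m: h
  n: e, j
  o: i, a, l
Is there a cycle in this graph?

The graph has 15 vertices, 20 edges, and 1 connected component.
Since 20 > 15 - 1, a cycle must exist; for instance k-l-f-k.

Yes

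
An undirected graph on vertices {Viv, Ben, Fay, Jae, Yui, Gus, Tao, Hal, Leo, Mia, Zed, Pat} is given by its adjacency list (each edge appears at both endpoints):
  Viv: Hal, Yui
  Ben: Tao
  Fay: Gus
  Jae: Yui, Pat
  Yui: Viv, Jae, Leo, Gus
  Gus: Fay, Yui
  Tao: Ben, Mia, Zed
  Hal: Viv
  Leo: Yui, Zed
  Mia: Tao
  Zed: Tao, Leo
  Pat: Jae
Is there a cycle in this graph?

No

|V| = 12, |E| = 11, number of components = 1.
Since 11 = 12 - 1, the graph is a forest and contains no cycle.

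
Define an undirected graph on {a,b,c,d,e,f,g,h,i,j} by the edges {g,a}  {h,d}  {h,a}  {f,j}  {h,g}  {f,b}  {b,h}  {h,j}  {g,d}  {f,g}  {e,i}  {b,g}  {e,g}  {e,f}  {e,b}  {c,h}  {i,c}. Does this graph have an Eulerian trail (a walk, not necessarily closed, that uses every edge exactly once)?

Degrees: a:2, b:4, c:2, d:2, e:4, f:4, g:6, h:6, i:2, j:2
Odd-degree vertices: none (0 total).
The non-isolated vertices are connected and exactly 0 have odd degree, so an Eulerian trail exists.

Yes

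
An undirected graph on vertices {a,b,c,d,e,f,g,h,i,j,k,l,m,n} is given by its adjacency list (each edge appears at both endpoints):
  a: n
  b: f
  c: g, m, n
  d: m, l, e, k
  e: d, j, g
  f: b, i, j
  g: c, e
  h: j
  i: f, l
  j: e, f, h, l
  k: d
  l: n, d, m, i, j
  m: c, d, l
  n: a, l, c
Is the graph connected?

Starting from a and exploring outward reaches every vertex (a, n, c, l, m, g, i, d, j, e, f, k, h, b); the graph is connected.

Yes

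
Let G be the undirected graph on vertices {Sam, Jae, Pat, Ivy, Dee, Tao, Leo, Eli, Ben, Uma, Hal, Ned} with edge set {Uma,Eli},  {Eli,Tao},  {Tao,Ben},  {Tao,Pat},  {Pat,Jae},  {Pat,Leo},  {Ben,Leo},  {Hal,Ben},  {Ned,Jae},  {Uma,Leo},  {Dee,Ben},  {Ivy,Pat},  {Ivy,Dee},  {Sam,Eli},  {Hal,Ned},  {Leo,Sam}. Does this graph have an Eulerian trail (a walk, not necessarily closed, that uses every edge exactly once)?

Degrees: Sam:2, Jae:2, Pat:4, Ivy:2, Dee:2, Tao:3, Leo:4, Eli:3, Ben:4, Uma:2, Hal:2, Ned:2
Odd-degree vertices: Tao, Eli (2 total).
The non-isolated vertices are connected and exactly 2 have odd degree, so an Eulerian trail exists (from Tao to Eli).

Yes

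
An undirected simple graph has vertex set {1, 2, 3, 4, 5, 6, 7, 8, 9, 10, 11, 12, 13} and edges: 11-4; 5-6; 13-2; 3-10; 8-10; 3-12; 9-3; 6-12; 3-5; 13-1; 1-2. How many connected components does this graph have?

4

Component: {7}
Component: {4, 11}
Component: {1, 2, 13}
Component: {3, 5, 6, 8, 9, 10, 12}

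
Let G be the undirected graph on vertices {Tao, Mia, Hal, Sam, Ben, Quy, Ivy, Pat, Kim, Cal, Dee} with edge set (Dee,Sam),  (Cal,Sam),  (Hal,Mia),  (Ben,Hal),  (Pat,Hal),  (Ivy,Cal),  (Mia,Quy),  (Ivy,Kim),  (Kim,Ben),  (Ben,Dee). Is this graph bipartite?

Yes

Partition the vertices as {Tao, Hal, Quy, Kim, Cal, Dee} vs {Mia, Sam, Ben, Ivy, Pat}. Each listed edge has one endpoint in each part, so the graph is bipartite.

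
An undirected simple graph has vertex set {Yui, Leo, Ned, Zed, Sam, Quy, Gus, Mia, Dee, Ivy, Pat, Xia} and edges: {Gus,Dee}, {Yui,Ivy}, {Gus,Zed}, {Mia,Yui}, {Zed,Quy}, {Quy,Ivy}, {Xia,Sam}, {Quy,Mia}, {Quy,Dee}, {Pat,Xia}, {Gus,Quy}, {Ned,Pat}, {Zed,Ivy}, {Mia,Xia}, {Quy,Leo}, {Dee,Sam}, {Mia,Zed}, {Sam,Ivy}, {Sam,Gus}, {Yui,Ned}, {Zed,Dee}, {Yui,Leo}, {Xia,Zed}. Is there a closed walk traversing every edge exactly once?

Yes

Degrees: Yui:4, Leo:2, Ned:2, Zed:6, Sam:4, Quy:6, Gus:4, Mia:4, Dee:4, Ivy:4, Pat:2, Xia:4
All degrees are even and the non-isolated vertices are connected — an Eulerian circuit exists.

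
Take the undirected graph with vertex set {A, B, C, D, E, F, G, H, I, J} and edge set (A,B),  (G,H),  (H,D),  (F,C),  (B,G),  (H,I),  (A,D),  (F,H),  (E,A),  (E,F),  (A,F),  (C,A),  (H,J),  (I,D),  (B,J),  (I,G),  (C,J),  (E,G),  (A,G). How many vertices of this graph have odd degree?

8

Degrees: A:6, B:3, C:3, D:3, E:3, F:4, G:5, H:5, I:3, J:3
Odd-degree vertices: B, C, D, E, G, H, I, J.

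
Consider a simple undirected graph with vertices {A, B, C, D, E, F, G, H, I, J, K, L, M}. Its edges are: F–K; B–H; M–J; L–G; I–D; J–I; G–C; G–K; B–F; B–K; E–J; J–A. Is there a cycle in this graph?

Yes

|V| = 13, |E| = 12, number of components = 2.
One cycle is B-K-F-B.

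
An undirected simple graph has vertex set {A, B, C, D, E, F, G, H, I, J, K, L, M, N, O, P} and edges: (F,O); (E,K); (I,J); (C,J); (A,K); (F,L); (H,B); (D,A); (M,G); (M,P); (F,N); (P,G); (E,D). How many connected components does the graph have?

Component: {B, H}
Component: {C, I, J}
Component: {G, M, P}
Component: {A, D, E, K}
Component: {F, L, N, O}

5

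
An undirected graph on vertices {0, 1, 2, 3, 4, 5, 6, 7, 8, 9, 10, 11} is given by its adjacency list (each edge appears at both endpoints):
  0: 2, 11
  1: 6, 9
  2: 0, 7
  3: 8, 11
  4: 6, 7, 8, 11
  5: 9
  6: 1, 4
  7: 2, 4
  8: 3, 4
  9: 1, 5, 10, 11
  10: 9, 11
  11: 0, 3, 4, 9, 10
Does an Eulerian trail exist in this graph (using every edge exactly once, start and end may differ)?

Degrees: 0:2, 1:2, 2:2, 3:2, 4:4, 5:1, 6:2, 7:2, 8:2, 9:4, 10:2, 11:5
Odd-degree vertices: 5, 11 (2 total).
The non-isolated vertices are connected and exactly 2 have odd degree, so an Eulerian trail exists (from 5 to 11).

Yes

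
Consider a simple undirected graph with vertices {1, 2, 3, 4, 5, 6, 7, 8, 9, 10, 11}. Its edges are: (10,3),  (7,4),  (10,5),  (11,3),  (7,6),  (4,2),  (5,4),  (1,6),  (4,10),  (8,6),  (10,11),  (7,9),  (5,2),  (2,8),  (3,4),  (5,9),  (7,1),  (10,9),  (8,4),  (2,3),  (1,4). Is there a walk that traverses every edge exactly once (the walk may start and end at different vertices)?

No

Degrees: 1:3, 2:4, 3:4, 4:7, 5:4, 6:3, 7:4, 8:3, 9:3, 10:5, 11:2
Odd-degree vertices: 1, 4, 6, 8, 9, 10 (6 total).
An Eulerian trail requires 0 or 2 odd-degree vertices; here there are 6.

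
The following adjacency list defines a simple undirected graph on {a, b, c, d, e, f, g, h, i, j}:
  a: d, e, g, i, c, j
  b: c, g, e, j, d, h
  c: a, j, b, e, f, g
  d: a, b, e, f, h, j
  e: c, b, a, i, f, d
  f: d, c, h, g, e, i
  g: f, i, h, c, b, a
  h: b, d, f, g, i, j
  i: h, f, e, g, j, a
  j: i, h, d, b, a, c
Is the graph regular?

Degrees: a:6, b:6, c:6, d:6, e:6, f:6, g:6, h:6, i:6, j:6
All degrees equal 6; the graph is regular.

Yes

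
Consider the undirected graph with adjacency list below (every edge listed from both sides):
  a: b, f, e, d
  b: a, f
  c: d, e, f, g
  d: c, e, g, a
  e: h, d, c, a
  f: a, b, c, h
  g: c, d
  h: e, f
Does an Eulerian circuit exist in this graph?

Degrees: a:4, b:2, c:4, d:4, e:4, f:4, g:2, h:2
Every vertex has even degree and the edges form a single connected piece, so an Eulerian circuit exists.

Yes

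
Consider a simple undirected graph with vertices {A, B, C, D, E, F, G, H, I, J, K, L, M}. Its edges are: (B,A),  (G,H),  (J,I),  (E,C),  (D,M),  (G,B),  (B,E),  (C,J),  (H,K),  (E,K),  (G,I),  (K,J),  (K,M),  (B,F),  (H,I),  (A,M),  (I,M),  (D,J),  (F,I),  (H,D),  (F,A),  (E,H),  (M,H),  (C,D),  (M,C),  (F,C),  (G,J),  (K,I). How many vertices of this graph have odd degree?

4

Degrees: A:3, B:4, C:5, D:4, E:4, F:4, G:4, H:6, I:6, J:5, K:5, L:0, M:6
Odd-degree vertices: A, C, J, K.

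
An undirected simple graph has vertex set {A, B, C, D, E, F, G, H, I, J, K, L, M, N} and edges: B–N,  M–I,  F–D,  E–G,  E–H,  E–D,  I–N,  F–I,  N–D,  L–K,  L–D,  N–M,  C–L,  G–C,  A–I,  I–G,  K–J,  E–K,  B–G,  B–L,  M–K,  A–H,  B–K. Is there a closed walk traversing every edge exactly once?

No

Degrees: A:2, B:4, C:2, D:4, E:4, F:2, G:4, H:2, I:5, J:1, K:5, L:4, M:3, N:4
Vertices with odd degree: I, J, K, M. An Eulerian circuit requires all degrees even.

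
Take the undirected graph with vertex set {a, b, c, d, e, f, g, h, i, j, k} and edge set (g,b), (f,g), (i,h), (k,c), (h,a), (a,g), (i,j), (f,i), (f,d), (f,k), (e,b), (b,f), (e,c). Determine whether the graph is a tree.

|V| = 11, |E| = 13.
Connected but with 13 > 10 edges, so it has a cycle and is not a tree.

No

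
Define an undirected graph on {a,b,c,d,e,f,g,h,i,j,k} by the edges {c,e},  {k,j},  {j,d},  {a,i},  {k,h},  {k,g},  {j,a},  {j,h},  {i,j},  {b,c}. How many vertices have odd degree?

6

Degrees: a:2, b:1, c:2, d:1, e:1, f:0, g:1, h:2, i:2, j:5, k:3
Odd-degree vertices: b, d, e, g, j, k.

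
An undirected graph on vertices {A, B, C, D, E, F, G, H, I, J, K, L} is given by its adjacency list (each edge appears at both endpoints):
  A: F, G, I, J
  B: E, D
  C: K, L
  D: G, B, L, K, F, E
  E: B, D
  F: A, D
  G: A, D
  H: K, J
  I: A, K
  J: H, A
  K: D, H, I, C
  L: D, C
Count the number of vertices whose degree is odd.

0

Degrees: A:4, B:2, C:2, D:6, E:2, F:2, G:2, H:2, I:2, J:2, K:4, L:2
Odd-degree vertices: none.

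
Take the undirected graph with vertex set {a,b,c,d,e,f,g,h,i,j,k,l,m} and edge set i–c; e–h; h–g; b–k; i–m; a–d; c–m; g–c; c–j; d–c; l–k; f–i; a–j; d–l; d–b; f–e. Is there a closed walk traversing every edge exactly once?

Degrees: a:2, b:2, c:5, d:4, e:2, f:2, g:2, h:2, i:3, j:2, k:2, l:2, m:2
Vertices with odd degree: c, i. An Eulerian circuit requires all degrees even.

No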